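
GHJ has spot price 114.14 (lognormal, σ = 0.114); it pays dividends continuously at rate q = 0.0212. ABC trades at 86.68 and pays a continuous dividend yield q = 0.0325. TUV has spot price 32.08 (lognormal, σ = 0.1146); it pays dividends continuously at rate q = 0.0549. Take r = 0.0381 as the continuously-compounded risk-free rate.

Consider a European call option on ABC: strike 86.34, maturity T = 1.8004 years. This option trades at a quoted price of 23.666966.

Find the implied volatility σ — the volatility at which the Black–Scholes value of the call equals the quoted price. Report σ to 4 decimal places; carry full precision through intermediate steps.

sigma = 0.5432

At σ = 0.5432 the Black–Scholes value reproduces the quote:
σ√T = 0.5432·√1.8004 = 0.728860
d₁ = (ln(S/K) + (r−q+σ²/2)T) / (σ√T) = (ln(86.68/86.34) + (0.0381−0.0325+0.5432²/2)·1.8004) / 0.728860 = (0.003930 + 0.275701) / 0.728860 = 0.383655
d₂ = d₁ − σ√T = 0.383655 − 0.728860 = -0.345205
e^{−rT} = 0.933705
e^{−qT} = 0.943166
N(d₁) = 0.649383,  N(d₂) = 0.364970
V = S·e^{−qT}·N(d₁) − K·e^{−rT}·N(d₂) = 53.089416 − 29.422450 = 23.666966 (matching the quote); vega is positive throughout, so no other σ reproduces this price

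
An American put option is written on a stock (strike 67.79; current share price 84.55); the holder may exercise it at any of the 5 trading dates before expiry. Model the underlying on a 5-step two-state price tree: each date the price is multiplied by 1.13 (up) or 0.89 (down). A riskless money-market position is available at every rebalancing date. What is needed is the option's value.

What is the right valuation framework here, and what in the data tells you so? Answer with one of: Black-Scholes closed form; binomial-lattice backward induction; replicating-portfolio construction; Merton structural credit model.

Key observation: the defining feature is the embedded early-exercise option across 5 discrete dates on the spot-84.55 tree; pricing the strike-67.79 put means working backward with an exercise test at every node.

framework: binomial-lattice backward induction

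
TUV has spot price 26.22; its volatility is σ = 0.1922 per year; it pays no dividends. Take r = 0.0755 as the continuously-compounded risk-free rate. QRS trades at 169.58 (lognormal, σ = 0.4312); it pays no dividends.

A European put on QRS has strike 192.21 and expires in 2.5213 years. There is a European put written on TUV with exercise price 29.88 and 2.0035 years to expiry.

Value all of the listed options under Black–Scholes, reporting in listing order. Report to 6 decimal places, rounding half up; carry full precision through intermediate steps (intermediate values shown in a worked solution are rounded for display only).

price(QRS put K=192.21) = 38.847513
price(TUV put K=29.88) = 2.548767

[QRS put K=192.21]
σ√T = 0.4312·√2.5213 = 0.684685
d₁ = (ln(S/K) + (r+σ²/2)T) / (σ√T) = (ln(169.58/192.21) + (0.0755+0.4312²/2)·2.5213) / 0.684685 = (-0.125264 + 0.424755) / 0.684685 = 0.437415
d₂ = d₁ − σ√T = 0.437415 − 0.684685 = -0.247271
e^{−rT} = 0.826663
N(−d₁) = 0.330905,  N(−d₂) = 0.597651
price = K·e^{−rT}·N(−d₂) − S·N(−d₁) = 94.962437 − 56.114924 = 38.847513
[TUV put K=29.88]
σ√T = 0.1922·√2.0035 = 0.272050
d₁ = (ln(S/K) + (r+σ²/2)T) / (σ√T) = (ln(26.22/29.88) + (0.0755+0.1922²/2)·2.0035) / 0.272050 = (-0.130667 + 0.188270) / 0.272050 = 0.211737
d₂ = d₁ − σ√T = 0.211737 − 0.272050 = -0.060313
e^{−rT} = 0.859621
N(−d₁) = 0.416156,  N(−d₂) = 0.524047
price = K·e^{−rT}·N(−d₂) − S·N(−d₁) = 13.460384 − 10.911617 = 2.548767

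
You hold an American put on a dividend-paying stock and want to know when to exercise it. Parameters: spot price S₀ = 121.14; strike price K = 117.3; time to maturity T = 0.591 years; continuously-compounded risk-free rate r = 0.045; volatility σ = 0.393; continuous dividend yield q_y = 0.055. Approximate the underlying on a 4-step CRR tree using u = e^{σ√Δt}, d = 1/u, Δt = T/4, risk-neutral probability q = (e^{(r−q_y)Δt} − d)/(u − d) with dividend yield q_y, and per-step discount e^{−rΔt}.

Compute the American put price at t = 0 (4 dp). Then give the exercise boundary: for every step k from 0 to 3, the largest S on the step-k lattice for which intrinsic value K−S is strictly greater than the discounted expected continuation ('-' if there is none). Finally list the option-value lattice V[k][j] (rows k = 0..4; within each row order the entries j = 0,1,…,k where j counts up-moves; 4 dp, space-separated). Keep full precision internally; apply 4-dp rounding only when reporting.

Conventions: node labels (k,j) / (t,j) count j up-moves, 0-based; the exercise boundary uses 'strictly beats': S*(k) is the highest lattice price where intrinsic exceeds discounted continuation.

Δt=0.14775, u=1.16307, d=0.85979, q=0.45744, disc=e^(-rΔt)=0.99337
k=4 terminal: V=max(K-S,0) → 51.0989 27.7478 0.0000 0.0000 0.0000
k=3: j=0 S=76.9965 intr=40.3035 cont=40.1494 V=40.3035[EX]; j=1 S=104.1555 intr=13.1445 cont=14.9551 V=14.9551[hold]; j=2 S=140.8942 intr=0.0000 cont=0.0000 V=0.0000[hold]; j=3 S=190.5918 intr=0.0000 cont=0.0000 V=0.0000[hold]  S*(3)=76.9965
k=2: j=0 S=89.5522 intr=27.7478 cont=28.5180 V=28.5180[hold]; j=1 S=121.1400 intr=0.0000 cont=8.0603 V=8.0603[hold]; j=2 S=163.8697 intr=0.0000 cont=0.0000 V=0.0000[hold]  S*(2)=-
k=1: j=0 S=104.1555 intr=13.1445 cont=19.0329 V=19.0329[hold]; j=1 S=140.8942 intr=0.0000 cont=4.3442 V=4.3442[hold]  S*(1)=-
k=0: j=0 S=121.1400 intr=0.0000 cont=12.2321 V=12.2321[hold]  S*(0)=-

price = 12.2321
boundary = - - - 76.9965
tree:
12.2321
19.0329 4.3442
28.5180 8.0603 0.0000
40.3035 14.9551 0.0000 0.0000
51.0989 27.7478 0.0000 0.0000 0.0000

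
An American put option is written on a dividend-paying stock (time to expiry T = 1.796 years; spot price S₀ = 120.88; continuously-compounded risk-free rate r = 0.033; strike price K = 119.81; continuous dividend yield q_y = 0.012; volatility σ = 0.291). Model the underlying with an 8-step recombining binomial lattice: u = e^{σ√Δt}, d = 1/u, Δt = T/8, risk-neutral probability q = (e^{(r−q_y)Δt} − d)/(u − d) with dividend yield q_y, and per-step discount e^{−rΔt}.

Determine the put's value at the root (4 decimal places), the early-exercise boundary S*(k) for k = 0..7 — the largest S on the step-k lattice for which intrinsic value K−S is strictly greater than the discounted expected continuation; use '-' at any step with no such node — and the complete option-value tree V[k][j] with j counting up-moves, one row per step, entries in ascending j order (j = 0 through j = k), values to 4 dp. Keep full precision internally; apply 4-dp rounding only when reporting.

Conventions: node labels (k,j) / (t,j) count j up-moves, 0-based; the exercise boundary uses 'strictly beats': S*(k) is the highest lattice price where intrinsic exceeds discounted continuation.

Δt=0.22450, u=1.14784, d=0.87120, q=0.48267, disc=e^(-rΔt)=0.99262
k=8 terminal: V=max(K-S,0) → 79.6947 66.9568 50.1742 28.0627 0.0000 0.0000 0.0000 0.0000 0.0000
k=7: j=0 S=46.0459 intr=73.7641 cont=73.0037 V=73.7641[EX]; j=1 S=60.6669 intr=59.1431 cont=58.4220 V=59.1431[EX]; j=2 S=79.9306 intr=39.8794 cont=39.2101 V=39.8794[EX]; j=3 S=105.3111 intr=14.4989 cont=14.4106 V=14.4989[EX]; j=4 S=138.7506 intr=0.0000 cont=0.0000 V=0.0000[hold]; j=5 S=182.8083 intr=0.0000 cont=0.0000 V=0.0000[hold]; j=6 S=240.8557 intr=0.0000 cont=0.0000 V=0.0000[hold]; j=7 S=317.3350 intr=0.0000 cont=0.0000 V=0.0000[hold]  S*(7)=105.3111
k=6: j=0 S=52.8532 intr=66.9568 cont=66.2146 V=66.9568[EX]; j=1 S=69.6358 intr=50.1742 cont=49.4772 V=50.1742[EX]; j=2 S=91.7473 intr=28.0627 cont=27.4252 V=28.0627[EX]; j=3 S=120.8800 intr=0.0000 cont=7.4454 V=7.4454[hold]; j=4 S=159.2632 intr=0.0000 cont=0.0000 V=0.0000[hold]; j=5 S=209.8343 intr=0.0000 cont=0.0000 V=0.0000[hold]; j=6 S=276.4633 intr=0.0000 cont=0.0000 V=0.0000[hold]  S*(6)=91.7473
k=5: j=0 S=60.6669 intr=59.1431 cont=58.4220 V=59.1431[EX]; j=1 S=79.9306 intr=39.8794 cont=39.2101 V=39.8794[EX]; j=2 S=105.3111 intr=14.4989 cont=17.9777 V=17.9777[hold]; j=3 S=138.7506 intr=0.0000 cont=3.8233 V=3.8233[hold]; j=4 S=182.8083 intr=0.0000 cont=0.0000 V=0.0000[hold]; j=5 S=240.8557 intr=0.0000 cont=0.0000 V=0.0000[hold]  S*(5)=79.9306
k=4: j=0 S=69.6358 intr=50.1742 cont=49.4772 V=50.1742[EX]; j=1 S=91.7473 intr=28.0627 cont=29.0919 V=29.0919[hold]; j=2 S=120.8800 intr=0.0000 cont=11.0636 V=11.0636[hold]; j=3 S=159.2632 intr=0.0000 cont=1.9633 V=1.9633[hold]; j=4 S=209.8343 intr=0.0000 cont=0.0000 V=0.0000[hold]  S*(4)=69.6358
k=3: j=0 S=79.9306 intr=39.8794 cont=39.7032 V=39.8794[EX]; j=1 S=105.3111 intr=14.4989 cont=20.2397 V=20.2397[hold]; j=2 S=138.7506 intr=0.0000 cont=6.6220 V=6.6220[hold]; j=3 S=182.8083 intr=0.0000 cont=1.0082 V=1.0082[hold]  S*(3)=79.9306
k=2: j=0 S=91.7473 intr=28.0627 cont=30.1756 V=30.1756[hold]; j=1 S=120.8800 intr=0.0000 cont=13.5660 V=13.5660[hold]; j=2 S=159.2632 intr=0.0000 cont=3.8835 V=3.8835[hold]  S*(2)=-
k=1: j=0 S=105.3111 intr=14.4989 cont=21.9951 V=21.9951[hold]; j=1 S=138.7506 intr=0.0000 cont=8.8269 V=8.8269[hold]  S*(1)=-
k=0: j=0 S=120.8800 intr=0.0000 cont=15.5238 V=15.5238[hold]  S*(0)=-

price = 15.5238
boundary = - - - 79.9306 69.6358 79.9306 91.7473 105.3111
tree:
15.5238
21.9951 8.8269
30.1756 13.5660 3.8835
39.8794 20.2397 6.6220 1.0082
50.1742 29.0919 11.0636 1.9633 0.0000
59.1431 39.8794 17.9777 3.8233 0.0000 0.0000
66.9568 50.1742 28.0627 7.4454 0.0000 0.0000 0.0000
73.7641 59.1431 39.8794 14.4989 0.0000 0.0000 0.0000 0.0000
79.6947 66.9568 50.1742 28.0627 0.0000 0.0000 0.0000 0.0000 0.0000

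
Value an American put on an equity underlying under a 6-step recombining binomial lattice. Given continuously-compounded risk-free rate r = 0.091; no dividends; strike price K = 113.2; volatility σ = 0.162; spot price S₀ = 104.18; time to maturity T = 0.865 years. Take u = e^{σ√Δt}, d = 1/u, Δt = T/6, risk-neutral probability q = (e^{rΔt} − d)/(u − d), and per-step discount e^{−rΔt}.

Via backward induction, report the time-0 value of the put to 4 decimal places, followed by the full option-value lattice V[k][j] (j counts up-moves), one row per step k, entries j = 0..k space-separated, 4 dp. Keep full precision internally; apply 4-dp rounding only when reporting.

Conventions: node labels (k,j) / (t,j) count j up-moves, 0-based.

price = 9.0200
tree:
9.0200
15.2350 4.8902
21.0793 9.0200 2.1519
26.5749 15.2350 4.4879 0.5894
31.7427 21.0793 9.0200 1.4633 0.0000
36.6022 26.5749 15.2350 3.6330 0.0000 0.0000
41.1717 31.7427 21.0793 9.0200 0.0000 0.0000 0.0000

params: Δt=0.14417 u=1.06344 d=0.94034 q=0.59190 e^(-rΔt)=0.98697
t_6 payoffs: 41.1717 31.7427 21.0793 9.0200 0.0000 0.0000 0.0000
k=5: node(5,0) S=76.5978 payoff=36.6022 vs cont=35.1268 → 36.6022 [stop]  node(5,1) S=86.6251 payoff=26.5749 vs cont=25.0995 → 26.5749 [stop]  node(5,2) S=97.9650 payoff=15.2350 vs cont=13.7596 → 15.2350 [stop]  node(5,3) S=110.7893 payoff=2.4107 vs cont=3.6330 → 3.6330 [wait]  node(5,4) S=125.2925 payoff=0.0000 vs cont=0.0000 → 0.0000 [wait]  node(5,5) S=141.6942 payoff=0.0000 vs cont=0.0000 → 0.0000 [wait]
k=4: node(4,0) S=81.4573 payoff=31.7427 vs cont=30.2673 → 31.7427 [stop]  node(4,1) S=92.1207 payoff=21.0793 vs cont=19.6039 → 21.0793 [stop]  node(4,2) S=104.1800 payoff=9.0200 vs cont=8.2587 → 9.0200 [stop]  node(4,3) S=117.8180 payoff=0.0000 vs cont=1.4633 → 1.4633 [wait]  node(4,4) S=133.2412 payoff=0.0000 vs cont=0.0000 → 0.0000 [wait]
k=3: node(3,0) S=86.6251 payoff=26.5749 vs cont=25.0995 → 26.5749 [stop]  node(3,1) S=97.9650 payoff=15.2350 vs cont=13.7596 → 15.2350 [stop]  node(3,2) S=110.7893 payoff=2.4107 vs cont=4.4879 → 4.4879 [wait]  node(3,3) S=125.2925 payoff=0.0000 vs cont=0.5894 → 0.5894 [wait]
k=2: node(2,0) S=92.1207 payoff=21.0793 vs cont=19.6039 → 21.0793 [stop]  node(2,1) S=104.1800 payoff=9.0200 vs cont=8.7581 → 9.0200 [stop]  node(2,2) S=117.8180 payoff=0.0000 vs cont=2.1519 → 2.1519 [wait]
k=1: node(1,0) S=97.9650 payoff=15.2350 vs cont=13.7596 → 15.2350 [stop]  node(1,1) S=110.7893 payoff=2.4107 vs cont=4.8902 → 4.8902 [wait]
k=0: node(0,0) S=104.1800 payoff=9.0200 vs cont=8.9931 → 9.0200 [stop]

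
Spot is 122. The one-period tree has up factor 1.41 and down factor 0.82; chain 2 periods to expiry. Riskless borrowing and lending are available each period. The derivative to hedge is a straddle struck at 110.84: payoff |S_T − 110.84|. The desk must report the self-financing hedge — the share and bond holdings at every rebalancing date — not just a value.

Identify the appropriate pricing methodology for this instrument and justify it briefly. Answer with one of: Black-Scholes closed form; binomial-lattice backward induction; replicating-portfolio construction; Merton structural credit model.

Key observation: the deliverable is the dynamic trading strategy on the 2-step tree (spot 122, moves 1.41 and 0.82), so the valuation must go through the node-by-node replicating-portfolio solve.

framework: replicating-portfolio construction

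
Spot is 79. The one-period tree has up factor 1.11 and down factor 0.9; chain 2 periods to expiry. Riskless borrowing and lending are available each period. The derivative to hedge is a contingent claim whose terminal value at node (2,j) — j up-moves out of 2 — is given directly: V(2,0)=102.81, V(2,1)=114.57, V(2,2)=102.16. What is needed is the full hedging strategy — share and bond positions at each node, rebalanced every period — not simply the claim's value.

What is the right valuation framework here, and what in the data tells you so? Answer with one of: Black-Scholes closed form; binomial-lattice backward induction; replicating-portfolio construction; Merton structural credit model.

framework: replicating-portfolio construction

Key observation: a price alone would not answer the question — the per-node share/bond construction on the spot-79, 1.11/0.9 tree is required, and only the replicating-portfolio method yields it.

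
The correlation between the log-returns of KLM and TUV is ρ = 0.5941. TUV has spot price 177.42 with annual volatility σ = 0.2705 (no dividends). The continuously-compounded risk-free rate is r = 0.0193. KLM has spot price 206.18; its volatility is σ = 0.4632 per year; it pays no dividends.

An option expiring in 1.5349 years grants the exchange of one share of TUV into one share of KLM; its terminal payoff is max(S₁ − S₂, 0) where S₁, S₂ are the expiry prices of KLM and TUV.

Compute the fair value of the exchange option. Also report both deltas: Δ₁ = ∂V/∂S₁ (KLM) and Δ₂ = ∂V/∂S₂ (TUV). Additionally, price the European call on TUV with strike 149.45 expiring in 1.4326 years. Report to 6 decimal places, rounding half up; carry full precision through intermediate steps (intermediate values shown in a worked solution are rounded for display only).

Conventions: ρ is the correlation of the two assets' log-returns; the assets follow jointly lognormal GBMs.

σ_eff = √(σ₁² + σ₂² − 2ρσ₁σ₂) = √(0.4632² + 0.2705² − 2·0.5941·0.4632·0.2705) = 0.372623
d₁ = (ln(S₁/S₂) + (q₂ − q₁ + σ_eff²/2)T) / (σ_eff√T) = (ln(206.18/177.42) + (0.0 − 0.0 + 0.069424)·1.5349) / 0.461647 = 0.556245
d₂ = d₁ − σ_eff√T = 0.556245 − 0.461647 = 0.094597
N(d₁) = 0.710978,  N(d₂) = 0.537683
V = S₁·e^{−q₁T}·N(d₁) − S₂·e^{−q₂T}·N(d₂) = 146.589491 − 95.395670 = 51.193821
Δ₁ = e^{−q₁T}·N(d₁) = 0.710978;  Δ₂ = −e^{−q₂T}·N(d₂) = -0.537683
[vanilla: TUV call K=149.45]
σ√T = 0.2705·√1.4326 = 0.323765
d₁ = (ln(S/K) + (r+σ²/2)T) / (σ√T) = (ln(177.42/149.45) + (0.0193+0.2705²/2)·1.4326) / 0.323765 = (0.171558 + 0.080061) / 0.323765 = 0.777166
d₂ = d₁ − σ√T = 0.777166 − 0.323765 = 0.453401
e^{−rT} = 0.972730
N(d₁) = 0.781469,  N(d₂) = 0.674870
price = S·N(d₁) − K·e^{−rT}·N(d₂) = 138.648314 − 98.108830 = 40.539485

exchange price = 51.193821
Δ1 = 0.710978
Δ2 = -0.537683
price(TUV call K=149.45) = 40.539485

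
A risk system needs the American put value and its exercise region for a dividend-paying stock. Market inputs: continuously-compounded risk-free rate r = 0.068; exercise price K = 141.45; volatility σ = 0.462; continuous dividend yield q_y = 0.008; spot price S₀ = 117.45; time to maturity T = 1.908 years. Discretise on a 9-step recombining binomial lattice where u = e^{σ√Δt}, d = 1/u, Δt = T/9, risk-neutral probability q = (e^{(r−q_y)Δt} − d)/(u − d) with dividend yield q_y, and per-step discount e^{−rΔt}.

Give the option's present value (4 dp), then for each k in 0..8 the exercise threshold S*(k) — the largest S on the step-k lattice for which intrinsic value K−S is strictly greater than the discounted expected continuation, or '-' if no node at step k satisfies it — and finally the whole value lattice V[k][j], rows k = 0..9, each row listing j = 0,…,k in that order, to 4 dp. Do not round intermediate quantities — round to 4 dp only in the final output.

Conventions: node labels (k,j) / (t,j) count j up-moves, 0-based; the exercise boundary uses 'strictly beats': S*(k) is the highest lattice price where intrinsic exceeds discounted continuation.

Δt=0.21200  u=1.23704  d=0.80838  q=0.47688  discount=0.98569
step 9 (expiry): payoffs max(K−S,0) = 124.1358 114.9547 100.9051 79.4056 46.5056 0.0000 0.0000 0.0000 0.0000 0.0000
step 8: (k=8,j=0): S=21.4183, K−S=120.0317, hold=118.0435 ⇒ V=120.0317 exercise | (k=8,j=1): S=32.7757, K−S=108.6743, hold=106.7053 ⇒ V=108.6743 exercise | (k=8,j=2): S=50.1556, K−S=91.2944, hold=89.3549 ⇒ V=91.2944 exercise | (k=8,j=3): S=76.7514, K−S=64.6986, hold=62.8042 ⇒ V=64.6986 exercise | (k=8,j=4): S=117.4500, K−S=24.0000, hold=23.9797 ⇒ V=24.0000 exercise | (k=8,j=5): S=179.7297, K−S=0.0000, hold=0.0000 ⇒ V=0.0000 continue | (k=8,j=6): S=275.0343, K−S=0.0000, hold=0.0000 ⇒ V=0.0000 continue | (k=8,j=7): S=420.8756, K−S=0.0000, hold=0.0000 ⇒ V=0.0000 continue | (k=8,j=8): S=644.0516, K−S=0.0000, hold=0.0000 ⇒ V=0.0000 continue  boundary S*=117.4500
step 7: (k=7,j=0): S=26.4953, K−S=114.9547, hold=112.9751 ⇒ V=114.9547 exercise | (k=7,j=1): S=40.5449, K−S=100.9051, hold=98.9493 ⇒ V=100.9051 exercise | (k=7,j=2): S=62.0444, K−S=79.4056, hold=77.4862 ⇒ V=79.4056 exercise | (k=7,j=3): S=94.9444, K−S=46.5056, hold=44.6419 ⇒ V=46.5056 exercise | (k=7,j=4): S=145.2903, K−S=0.0000, hold=12.3751 ⇒ V=12.3751 continue | (k=7,j=5): S=222.3327, K−S=0.0000, hold=0.0000 ⇒ V=0.0000 continue | (k=7,j=6): S=340.2282, K−S=0.0000, hold=0.0000 ⇒ V=0.0000 continue | (k=7,j=7): S=520.6396, K−S=0.0000, hold=0.0000 ⇒ V=0.0000 continue  boundary S*=94.9444
step 6: (k=6,j=0): S=32.7757, K−S=108.6743, hold=106.7053 ⇒ V=108.6743 exercise | (k=6,j=1): S=50.1556, K−S=91.2944, hold=89.3549 ⇒ V=91.2944 exercise | (k=6,j=2): S=76.7514, K−S=64.6986, hold=62.8042 ⇒ V=64.6986 exercise | (k=6,j=3): S=117.4500, K−S=24.0000, hold=29.7967 ⇒ V=29.7967 continue | (k=6,j=4): S=179.7297, K−S=0.0000, hold=6.3810 ⇒ V=6.3810 continue | (k=6,j=5): S=275.0343, K−S=0.0000, hold=0.0000 ⇒ V=0.0000 continue | (k=6,j=6): S=420.8756, K−S=0.0000, hold=0.0000 ⇒ V=0.0000 continue  boundary S*=76.7514
step 5: (k=5,j=0): S=40.5449, K−S=100.9051, hold=98.9493 ⇒ V=100.9051 exercise | (k=5,j=1): S=62.0444, K−S=79.4056, hold=77.4862 ⇒ V=79.4056 exercise | (k=5,j=2): S=94.9444, K−S=46.5056, hold=47.3667 ⇒ V=47.3667 continue | (k=5,j=3): S=145.2903, K−S=0.0000, hold=18.3635 ⇒ V=18.3635 continue | (k=5,j=4): S=222.3327, K−S=0.0000, hold=3.2902 ⇒ V=3.2902 continue | (k=5,j=5): S=340.2282, K−S=0.0000, hold=0.0000 ⇒ V=0.0000 continue  boundary S*=62.0444
step 4: (k=4,j=0): S=50.1556, K−S=91.2944, hold=89.3549 ⇒ V=91.2944 exercise | (k=4,j=1): S=76.7514, K−S=64.6986, hold=63.2090 ⇒ V=64.6986 exercise | (k=4,j=2): S=117.4500, K−S=24.0000, hold=33.0556 ⇒ V=33.0556 continue | (k=4,j=3): S=179.7297, K−S=0.0000, hold=11.0154 ⇒ V=11.0154 continue | (k=4,j=4): S=275.0343, K−S=0.0000, hold=1.6965 ⇒ V=1.6965 continue  boundary S*=76.7514
step 3: (k=3,j=0): S=62.0444, K−S=79.4056, hold=77.4862 ⇒ V=79.4056 exercise | (k=3,j=1): S=94.9444, K−S=46.5056, hold=48.8986 ⇒ V=48.8986 continue | (k=3,j=2): S=145.2903, K−S=0.0000, hold=22.2223 ⇒ V=22.2223 continue | (k=3,j=3): S=222.3327, K−S=0.0000, hold=6.4773 ⇒ V=6.4773 continue  boundary S*=62.0444
step 2: (k=2,j=0): S=76.7514, K−S=64.6986, hold=63.9290 ⇒ V=64.6986 exercise | (k=2,j=1): S=117.4500, K−S=24.0000, hold=35.6593 ⇒ V=35.6593 continue | (k=2,j=2): S=179.7297, K−S=0.0000, hold=14.5032 ⇒ V=14.5032 continue  boundary S*=76.7514
step 1: (k=1,j=0): S=94.9444, K−S=46.5056, hold=50.1225 ⇒ V=50.1225 continue | (k=1,j=1): S=145.2903, K−S=0.0000, hold=25.2043 ⇒ V=25.2043 continue  boundary S*=-
step 0: (k=0,j=0): S=117.4500, K−S=24.0000, hold=37.6921 ⇒ V=37.6921 continue  boundary S*=-

price = 37.6921
boundary = - - 76.7514 62.0444 76.7514 62.0444 76.7514 94.9444 117.4500
tree:
37.6921
50.1225 25.2043
64.6986 35.6593 14.5032
79.4056 48.8986 22.2223 6.4773
91.2944 64.6986 33.0556 11.0154 1.6965
100.9051 79.4056 47.3667 18.3635 3.2902 0.0000
108.6743 91.2944 64.6986 29.7967 6.3810 0.0000 0.0000
114.9547 100.9051 79.4056 46.5056 12.3751 0.0000 0.0000 0.0000
120.0317 108.6743 91.2944 64.6986 24.0000 0.0000 0.0000 0.0000 0.0000
124.1358 114.9547 100.9051 79.4056 46.5056 0.0000 0.0000 0.0000 0.0000 0.0000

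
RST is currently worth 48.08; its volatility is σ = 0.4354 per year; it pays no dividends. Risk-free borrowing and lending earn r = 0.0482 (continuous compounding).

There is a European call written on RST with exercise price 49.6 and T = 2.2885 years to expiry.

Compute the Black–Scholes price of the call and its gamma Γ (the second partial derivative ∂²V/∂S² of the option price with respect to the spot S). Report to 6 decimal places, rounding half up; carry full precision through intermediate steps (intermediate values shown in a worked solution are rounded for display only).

price = 13.850007
Γ = 0.011387

σ√T = 0.4354·√2.2885 = 0.658664
d₁ = (ln(S/K) + (r+σ²/2)T) / (σ√T) = (ln(48.08/49.6) + (0.0482+0.4354²/2)·2.2885) / 0.658664 = (-0.031125 + 0.327225) / 0.658664 = 0.449547
d₂ = d₁ − σ√T = 0.449547 − 0.658664 = -0.209117
e^{−rT} = 0.895560
N(d₁) = 0.673481,  N(d₂) = 0.417178
Call price V = S·N(d₁) − K·e^{−rT}·N(d₂) = 32.380984 − 18.530977 = 13.850007
φ(d₁) = (1/√(2π))·e^{−d₁²/2} = 0.360600
Γ = φ(d₁) / (S·σ·√T) = 0.011387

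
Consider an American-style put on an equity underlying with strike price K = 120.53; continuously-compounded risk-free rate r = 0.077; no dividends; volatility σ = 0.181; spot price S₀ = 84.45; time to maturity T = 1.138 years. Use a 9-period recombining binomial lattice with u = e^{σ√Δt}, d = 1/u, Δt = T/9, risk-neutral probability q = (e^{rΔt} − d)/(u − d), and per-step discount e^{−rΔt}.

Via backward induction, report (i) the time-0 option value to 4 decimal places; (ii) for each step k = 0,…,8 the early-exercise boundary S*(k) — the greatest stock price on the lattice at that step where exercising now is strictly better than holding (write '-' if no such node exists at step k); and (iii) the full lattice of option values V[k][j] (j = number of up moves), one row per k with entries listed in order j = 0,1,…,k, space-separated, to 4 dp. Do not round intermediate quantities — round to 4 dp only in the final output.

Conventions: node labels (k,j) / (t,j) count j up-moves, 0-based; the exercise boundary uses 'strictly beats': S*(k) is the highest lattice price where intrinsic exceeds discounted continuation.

params: Δt=0.12644 u=1.06648 d=0.93767 q=0.55987 e^(-rΔt)=0.99031
t_9 payoffs: 73.2114 66.7110 59.3176 50.9085 41.3441 30.4659 18.0933 4.0210 0.0000 0.0000
t_8: node(8,0) S=50.4642 payoff=70.0658 vs cont=68.8979 → 70.0658 [stop]  node(8,1) S=57.3968 payoff=63.1332 vs cont=61.9654 → 63.1332 [stop]  node(8,2) S=65.2817 payoff=55.2483 vs cont=54.0805 → 55.2483 [stop]  node(8,3) S=74.2499 payoff=46.2801 vs cont=45.1123 → 46.2801 [stop]  node(8,4) S=84.4500 payoff=36.0800 vs cont=34.9122 → 36.0800 [stop]  node(8,5) S=96.0514 payoff=24.4786 vs cont=23.3108 → 24.4786 [stop]  node(8,6) S=109.2465 payoff=11.2835 vs cont=10.1157 → 11.2835 [stop]  node(8,7) S=124.2544 payoff=0.0000 vs cont=1.7526 → 1.7526 [wait]  node(8,8) S=141.3239 payoff=0.0000 vs cont=0.0000 → 0.0000 [wait]  ⇒ S*(8)=109.2465
t_7: node(7,0) S=53.8190 payoff=66.7110 vs cont=65.5432 → 66.7110 [stop]  node(7,1) S=61.2124 payoff=59.3176 vs cont=58.1497 → 59.3176 [stop]  node(7,2) S=69.6215 payoff=50.9085 vs cont=49.7406 → 50.9085 [stop]  node(7,3) S=79.1859 payoff=41.3441 vs cont=40.1763 → 41.3441 [stop]  node(7,4) S=90.0641 payoff=30.4659 vs cont=29.2981 → 30.4659 [stop]  node(7,5) S=102.4367 payoff=18.0933 vs cont=16.9255 → 18.0933 [stop]  node(7,6) S=116.5090 payoff=4.0210 vs cont=5.8898 → 5.8898 [wait]  node(7,7) S=132.5146 payoff=0.0000 vs cont=0.7639 → 0.7639 [wait]  ⇒ S*(7)=102.4367
t_6: node(6,0) S=57.3968 payoff=63.1332 vs cont=61.9654 → 63.1332 [stop]  node(6,1) S=65.2817 payoff=55.2483 vs cont=54.0805 → 55.2483 [stop]  node(6,2) S=74.2499 payoff=46.2801 vs cont=45.1123 → 46.2801 [stop]  node(6,3) S=84.4500 payoff=36.0800 vs cont=34.9122 → 36.0800 [stop]  node(6,4) S=96.0514 payoff=24.4786 vs cont=23.3108 → 24.4786 [stop]  node(6,5) S=109.2465 payoff=11.2835 vs cont=11.1518 → 11.2835 [stop]  node(6,6) S=124.2544 payoff=0.0000 vs cont=2.9907 → 2.9907 [wait]  ⇒ S*(6)=109.2465
t_5: node(5,0) S=61.2124 payoff=59.3176 vs cont=58.1497 → 59.3176 [stop]  node(5,1) S=69.6215 payoff=50.9085 vs cont=49.7406 → 50.9085 [stop]  node(5,2) S=79.1859 payoff=41.3441 vs cont=40.1763 → 41.3441 [stop]  node(5,3) S=90.0641 payoff=30.4659 vs cont=29.2981 → 30.4659 [stop]  node(5,4) S=102.4367 payoff=18.0933 vs cont=16.9255 → 18.0933 [stop]  node(5,5) S=116.5090 payoff=4.0210 vs cont=6.5763 → 6.5763 [wait]  ⇒ S*(5)=102.4367
t_4: node(4,0) S=65.2817 payoff=55.2483 vs cont=54.0805 → 55.2483 [stop]  node(4,1) S=74.2499 payoff=46.2801 vs cont=45.1123 → 46.2801 [stop]  node(4,2) S=84.4500 payoff=36.0800 vs cont=34.9122 → 36.0800 [stop]  node(4,3) S=96.0514 payoff=24.4786 vs cont=23.3108 → 24.4786 [stop]  node(4,4) S=109.2465 payoff=11.2835 vs cont=11.5324 → 11.5324 [wait]  ⇒ S*(4)=96.0514
t_3: node(3,0) S=69.6215 payoff=50.9085 vs cont=49.7406 → 50.9085 [stop]  node(3,1) S=79.1859 payoff=41.3441 vs cont=40.1763 → 41.3441 [stop]  node(3,2) S=90.0641 payoff=30.4659 vs cont=29.2981 → 30.4659 [stop]  node(3,3) S=102.4367 payoff=18.0933 vs cont=17.0635 → 18.0933 [stop]  ⇒ S*(3)=102.4367
t_2: node(2,0) S=74.2499 payoff=46.2801 vs cont=45.1123 → 46.2801 [stop]  node(2,1) S=84.4500 payoff=36.0800 vs cont=34.9122 → 36.0800 [stop]  node(2,2) S=96.0514 payoff=24.4786 vs cont=23.3108 → 24.4786 [stop]  ⇒ S*(2)=96.0514
t_1: node(1,0) S=79.1859 payoff=41.3441 vs cont=40.1763 → 41.3441 [stop]  node(1,1) S=90.0641 payoff=30.4659 vs cont=29.2981 → 30.4659 [stop]  ⇒ S*(1)=90.0641
t_0: node(0,0) S=84.4500 payoff=36.0800 vs cont=34.9122 → 36.0800 [stop]  ⇒ S*(0)=84.4500

price = 36.0800
boundary = 84.4500 90.0641 96.0514 102.4367 96.0514 102.4367 109.2465 102.4367 109.2465
tree:
36.0800
41.3441 30.4659
46.2801 36.0800 24.4786
50.9085 41.3441 30.4659 18.0933
55.2483 46.2801 36.0800 24.4786 11.5324
59.3176 50.9085 41.3441 30.4659 18.0933 6.5763
63.1332 55.2483 46.2801 36.0800 24.4786 11.2835 2.9907
66.7110 59.3176 50.9085 41.3441 30.4659 18.0933 5.8898 0.7639
70.0658 63.1332 55.2483 46.2801 36.0800 24.4786 11.2835 1.7526 0.0000
73.2114 66.7110 59.3176 50.9085 41.3441 30.4659 18.0933 4.0210 0.0000 0.0000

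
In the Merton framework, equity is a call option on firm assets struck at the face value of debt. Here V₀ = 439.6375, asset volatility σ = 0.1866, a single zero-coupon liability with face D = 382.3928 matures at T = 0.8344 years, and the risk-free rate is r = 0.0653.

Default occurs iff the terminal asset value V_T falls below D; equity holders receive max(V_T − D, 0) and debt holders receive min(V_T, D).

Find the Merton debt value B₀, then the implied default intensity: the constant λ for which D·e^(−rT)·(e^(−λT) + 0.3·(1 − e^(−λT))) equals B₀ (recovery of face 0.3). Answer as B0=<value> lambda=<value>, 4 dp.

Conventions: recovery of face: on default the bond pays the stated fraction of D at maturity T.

Equity is a call on the firm's assets struck at D = 382.3928:
d₁ = [ln(V₀/D) + (r + σ²/2)T] / (σ√T)
   = [ln(439.6375/382.3928) + (0.0653 + 0.5·0.1866²)·0.8344] / (0.1866·√0.8344)
   = [0.139502 + 0.069013] / 0.170451 = 1.223317
d₂ = d₁ − σ√T = 1.223317 − 0.170451 = 1.052866
N(d₁) = 0.889395,  N(d₂) = 0.853799,  e^(−rT) = 0.946971
E₀ = V₀·N(d₁) − D·e^(−rT)·N(d₂)
   = 439.6375·0.889395 − 382.3928·0.946971·0.853799 = 81.837962
B₀ = V₀ − E₀ = 439.6375 − 81.837962 = 357.799538
e^(−λT) = (B₀·e^(rT)/D − 0.3)/(1 − 0.3) = (357.7995·1.055998/382.3928 − 0.3)/0.7 = 0.98297475
λ = −ln(0.98297475)/0.8344 = 0.020580

B0=357.7995 lambda=0.0206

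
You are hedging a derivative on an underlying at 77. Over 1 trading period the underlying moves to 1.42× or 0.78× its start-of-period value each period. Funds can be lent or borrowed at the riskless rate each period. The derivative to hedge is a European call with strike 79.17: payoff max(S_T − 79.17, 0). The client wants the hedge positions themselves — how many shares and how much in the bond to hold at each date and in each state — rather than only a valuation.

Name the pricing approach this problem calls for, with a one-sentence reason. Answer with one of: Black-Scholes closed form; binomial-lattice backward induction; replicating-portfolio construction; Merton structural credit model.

Key observation: the mandate to exhibit the hedge at every date and state singles out the replicating-portfolio construction on the 1-period tree with factors 1.42 and 0.78 from 77.

framework: replicating-portfolio construction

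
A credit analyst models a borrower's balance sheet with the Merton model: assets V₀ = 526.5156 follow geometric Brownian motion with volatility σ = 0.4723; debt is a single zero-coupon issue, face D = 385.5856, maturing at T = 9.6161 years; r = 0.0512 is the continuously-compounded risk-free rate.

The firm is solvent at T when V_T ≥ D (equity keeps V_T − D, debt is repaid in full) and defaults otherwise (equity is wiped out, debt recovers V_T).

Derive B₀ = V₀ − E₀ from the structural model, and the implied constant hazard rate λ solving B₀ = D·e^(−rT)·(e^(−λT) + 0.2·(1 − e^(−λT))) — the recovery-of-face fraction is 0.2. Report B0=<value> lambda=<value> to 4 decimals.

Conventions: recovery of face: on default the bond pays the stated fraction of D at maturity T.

B0=153.3713 lambda=0.0596

Work the structural quantities from V₀ = 526.5156 against face 385.5856:
d₁ = [ln(V₀/D) + (r + σ²/2)T] / (σ√T)
   = [ln(526.5156/385.5856) + (0.0512 + 0.5·0.4723²)·9.6161] / (0.4723·√9.6161)
   = [0.311518 + 1.564863] / 1.464595 = 1.281160
d₂ = d₁ − σ√T = 1.281160 − 1.464595 = -0.183434
N(d₁) = 0.899931,  N(d₂) = 0.427229,  e^(−rT) = 0.611192
E₀ = V₀·N(d₁) − D·e^(−rT)·N(d₂)
   = 526.5156·0.899931 − 385.5856·0.611192·0.427229 = 373.144278
B₀ = V₀ − E₀ = 526.5156 − 373.144278 = 153.371322
e^(−λT) = (B₀·e^(rT)/D − 0.2)/(1 − 0.2) = (153.3713·1.636147/385.5856 − 0.2)/0.8 = 0.56349657
λ = −ln(0.56349657)/9.6161 = 0.059649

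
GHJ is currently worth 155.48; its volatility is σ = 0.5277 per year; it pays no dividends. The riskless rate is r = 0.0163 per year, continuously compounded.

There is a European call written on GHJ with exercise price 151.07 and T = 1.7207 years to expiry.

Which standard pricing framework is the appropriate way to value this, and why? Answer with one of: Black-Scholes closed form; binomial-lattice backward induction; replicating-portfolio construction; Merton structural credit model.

framework: Black-Scholes closed form

Key observation: a European-exercise option on GHJ struck at 151.07 — a GBM underlying with constant parameters — admits an analytic price: the data contain no early exercise, no discrete tree, no debt structure.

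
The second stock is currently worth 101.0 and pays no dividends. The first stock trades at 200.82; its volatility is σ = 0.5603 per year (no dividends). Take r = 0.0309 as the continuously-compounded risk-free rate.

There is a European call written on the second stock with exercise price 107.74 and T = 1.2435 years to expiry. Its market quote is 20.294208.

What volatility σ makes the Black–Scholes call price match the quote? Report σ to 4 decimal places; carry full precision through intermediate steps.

sigma = 0.4803

At σ = 0.4803 the Black–Scholes value reproduces the quote:
σ√T = 0.4803·√1.2435 = 0.535594
d₁ = (ln(S/K) + (r+σ²/2)T) / (σ√T) = (ln(101.0/107.74) + (0.0309+0.4803²/2)·1.2435) / 0.535594 = (-0.064600 + 0.181854) / 0.535594 = 0.218924
d₂ = d₁ − σ√T = 0.218924 − 0.535594 = -0.316670
e^{−rT} = 0.962305
N(d₁) = 0.586645,  N(d₂) = 0.375747
V = S·N(d₁) − K·e^{−rT}·N(d₂) = 59.251164 − 38.956956 = 20.294208 (the quoted price), and the Black–Scholes price is strictly increasing in σ, so σ is unique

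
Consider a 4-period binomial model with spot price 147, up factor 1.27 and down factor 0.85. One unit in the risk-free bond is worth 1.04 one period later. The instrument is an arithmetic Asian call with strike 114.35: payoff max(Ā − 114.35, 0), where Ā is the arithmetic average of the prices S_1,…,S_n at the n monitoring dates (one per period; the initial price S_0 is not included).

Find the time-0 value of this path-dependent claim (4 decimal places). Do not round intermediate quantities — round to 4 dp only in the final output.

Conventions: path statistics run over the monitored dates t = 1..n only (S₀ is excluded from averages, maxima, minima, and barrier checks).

With p* = (R−d)/(u−d) = 0.4524, sum probability × payoff across the paths and divide by R^4.
Enumerate all 2^4 = 16 price paths (U = up ×1.27, D = down ×0.85); each path with k up-moves has probability p*^k·(1−p*)^(4−k).
DDDD: Ā=99.5422, payoff=0.0000, prob=0.089932
UDDD: Ā=148.7278, payoff=34.3778, prob=0.074292
DUDD: Ā=133.2928, payoff=18.9428, prob=0.074292
UUDD: Ā=199.1551, payoff=84.8051, prob=0.061371
DDUD: Ā=120.1730, payoff=5.8230, prob=0.074292
UDUD: Ā=179.5526, payoff=65.2026, prob=0.061371
DUUD: Ā=164.1176, payoff=49.7676, prob=0.061371
UUUD: Ā=245.2110, payoff=130.8610, prob=0.050698
DDDU: Ā=109.0212, payoff=0.0000, prob=0.074292
UDDU: Ā=162.8905, payoff=48.5405, prob=0.061371
DUDU: Ā=147.4555, payoff=33.1055, prob=0.061371
UUDU: Ā=220.3159, payoff=105.9659, prob=0.050698
DDUU: Ā=134.3358, payoff=19.9858, prob=0.061371
UDUU: Ā=200.7135, payoff=86.3635, prob=0.050698
DUUU: Ā=185.2785, payoff=70.9285, prob=0.050698
UUUU: Ā=276.8278, payoff=162.4778, prob=0.041881
Price = Σ prob·payoff / R^4 = 49.677433 / 1.169859 = 42.4645

price = 42.4645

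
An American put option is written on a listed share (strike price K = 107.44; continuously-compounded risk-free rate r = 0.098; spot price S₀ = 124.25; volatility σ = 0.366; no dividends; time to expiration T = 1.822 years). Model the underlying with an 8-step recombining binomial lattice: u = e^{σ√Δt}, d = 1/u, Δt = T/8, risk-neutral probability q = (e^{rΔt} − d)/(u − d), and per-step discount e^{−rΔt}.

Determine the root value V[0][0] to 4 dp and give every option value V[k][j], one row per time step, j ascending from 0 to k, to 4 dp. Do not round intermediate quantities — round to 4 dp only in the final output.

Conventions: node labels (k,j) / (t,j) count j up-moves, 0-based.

Δt=0.22775  u=1.19085  d=0.83974  q=0.52073  discount=0.97793
step 8 (expiry): payoffs max(K−S,0) = 76.7185 63.8732 45.6570 19.8241 0.0000 0.0000 0.0000 0.0000 0.0000
k=7: (k=7,j=0): S=36.5846, K−S=70.8554, hold=68.4839 ⇒ V=70.8554 exercise | (k=7,j=1): S=51.8815, K−S=55.5585, hold=53.1871 ⇒ V=55.5585 exercise | (k=7,j=2): S=73.5743, K−S=33.8657, hold=31.4943 ⇒ V=33.8657 exercise | (k=7,j=3): S=104.3373, K−S=3.1027, hold=9.2915 ⇒ V=9.2915 continue | (k=7,j=4): S=147.9630, K−S=0.0000, hold=0.0000 ⇒ V=0.0000 continue | (k=7,j=5): S=209.8296, K−S=0.0000, hold=0.0000 ⇒ V=0.0000 continue | (k=7,j=6): S=297.5640, K−S=0.0000, hold=0.0000 ⇒ V=0.0000 continue | (k=7,j=7): S=421.9822, K−S=0.0000, hold=0.0000 ⇒ V=0.0000 continue
k=6: (k=6,j=0): S=43.5668, K−S=63.8732, hold=61.5018 ⇒ V=63.8732 exercise | (k=6,j=1): S=61.7830, K−S=45.6570, hold=43.2855 ⇒ V=45.6570 exercise | (k=6,j=2): S=87.6159, K−S=19.8241, hold=20.6042 ⇒ V=20.6042 continue | (k=6,j=3): S=124.2500, K−S=0.0000, hold=4.3549 ⇒ V=4.3549 continue | (k=6,j=4): S=176.2017, K−S=0.0000, hold=0.0000 ⇒ V=0.0000 continue | (k=6,j=5): S=249.8755, K−S=0.0000, hold=0.0000 ⇒ V=0.0000 continue | (k=6,j=6): S=354.3539, K−S=0.0000, hold=0.0000 ⇒ V=0.0000 continue
k=5: (k=5,j=0): S=51.8815, K−S=55.5585, hold=53.1871 ⇒ V=55.5585 exercise | (k=5,j=1): S=73.5743, K−S=33.8657, hold=31.8915 ⇒ V=33.8657 exercise | (k=5,j=2): S=104.3373, K−S=3.1027, hold=11.8747 ⇒ V=11.8747 continue | (k=5,j=3): S=147.9630, K−S=0.0000, hold=2.0411 ⇒ V=2.0411 continue | (k=5,j=4): S=209.8296, K−S=0.0000, hold=0.0000 ⇒ V=0.0000 continue | (k=5,j=5): S=297.5640, K−S=0.0000, hold=0.0000 ⇒ V=0.0000 continue
k=4: (k=4,j=0): S=61.7830, K−S=45.6570, hold=43.2855 ⇒ V=45.6570 exercise | (k=4,j=1): S=87.6159, K−S=19.8241, hold=21.9197 ⇒ V=21.9197 continue | (k=4,j=2): S=124.2500, K−S=0.0000, hold=6.6050 ⇒ V=6.6050 continue | (k=4,j=3): S=176.2017, K−S=0.0000, hold=0.9567 ⇒ V=0.9567 continue | (k=4,j=4): S=249.8755, K−S=0.0000, hold=0.0000 ⇒ V=0.0000 continue
k=3: (k=3,j=0): S=73.5743, K−S=33.8657, hold=32.5614 ⇒ V=33.8657 exercise | (k=3,j=1): S=104.3373, K−S=3.1027, hold=13.6371 ⇒ V=13.6371 continue | (k=3,j=2): S=147.9630, K−S=0.0000, hold=3.5829 ⇒ V=3.5829 continue | (k=3,j=3): S=209.8296, K−S=0.0000, hold=0.4484 ⇒ V=0.4484 continue
k=2: (k=2,j=0): S=87.6159, K−S=19.8241, hold=22.8172 ⇒ V=22.8172 continue | (k=2,j=1): S=124.2500, K−S=0.0000, hold=8.2162 ⇒ V=8.2162 continue | (k=2,j=2): S=176.2017, K−S=0.0000, hold=1.9076 ⇒ V=1.9076 continue
k=1: (k=1,j=0): S=104.3373, K−S=3.1027, hold=14.8782 ⇒ V=14.8782 continue | (k=1,j=1): S=147.9630, K−S=0.0000, hold=4.8223 ⇒ V=4.8223 continue
k=0: (k=0,j=0): S=124.2500, K−S=0.0000, hold=9.4290 ⇒ V=9.4290 continue

price = 9.4290
tree:
9.4290
14.8782 4.8223
22.8172 8.2162 1.9076
33.8657 13.6371 3.5829 0.4484
45.6570 21.9197 6.6050 0.9567 0.0000
55.5585 33.8657 11.8747 2.0411 0.0000 0.0000
63.8732 45.6570 20.6042 4.3549 0.0000 0.0000 0.0000
70.8554 55.5585 33.8657 9.2915 0.0000 0.0000 0.0000 0.0000
76.7185 63.8732 45.6570 19.8241 0.0000 0.0000 0.0000 0.0000 0.0000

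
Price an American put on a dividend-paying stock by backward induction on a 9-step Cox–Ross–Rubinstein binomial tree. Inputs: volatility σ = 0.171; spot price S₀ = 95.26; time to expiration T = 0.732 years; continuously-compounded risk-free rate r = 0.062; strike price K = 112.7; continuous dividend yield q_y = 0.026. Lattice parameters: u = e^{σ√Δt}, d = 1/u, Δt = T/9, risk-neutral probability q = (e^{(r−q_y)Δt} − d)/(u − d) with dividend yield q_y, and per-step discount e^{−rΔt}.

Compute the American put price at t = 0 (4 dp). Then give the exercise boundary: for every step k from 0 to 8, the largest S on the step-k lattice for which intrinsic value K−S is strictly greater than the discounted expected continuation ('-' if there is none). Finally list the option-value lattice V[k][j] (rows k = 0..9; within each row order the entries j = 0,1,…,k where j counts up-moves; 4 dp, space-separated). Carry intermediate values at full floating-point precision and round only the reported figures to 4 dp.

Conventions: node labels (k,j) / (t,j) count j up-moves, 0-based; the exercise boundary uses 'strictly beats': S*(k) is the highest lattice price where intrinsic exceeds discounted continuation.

Δt=0.08133, u=1.04998, d=0.95240, q=0.51786, disc=e^(-rΔt)=0.99497
k=9 terminal: V=max(K-S,0) → 51.2820 44.9898 38.0528 30.4052 21.9741 12.6793 2.4321 0.0000 0.0000 0.0000
k=8: j=0 S=64.4874 intr=48.2126 cont=47.7819 V=48.2126[EX]; j=1 S=71.0942 intr=41.6058 cont=41.1892 V=41.6058[EX]; j=2 S=78.3777 intr=34.3223 cont=33.9209 V=34.3223[EX]; j=3 S=86.4075 intr=26.2925 cont=25.9081 V=26.2925[EX]; j=4 S=95.2600 intr=17.4400 cont=17.0744 V=17.4400[EX]; j=5 S=105.0194 intr=7.6806 cont=7.3356 V=7.6806[EX]; j=6 S=115.7786 intr=0.0000 cont=1.1667 V=1.1667[hold]; j=7 S=127.6401 intr=0.0000 cont=0.0000 V=0.0000[hold]; j=8 S=140.7169 intr=0.0000 cont=0.0000 V=0.0000[hold]  S*(8)=105.0194
k=7: j=0 S=67.7102 intr=44.9898 cont=44.5659 V=44.9898[EX]; j=1 S=74.6472 intr=38.0528 cont=37.6436 V=38.0528[EX]; j=2 S=82.2948 intr=30.4052 cont=30.0122 V=30.4052[EX]; j=3 S=90.7259 intr=21.9741 cont=21.5989 V=21.9741[EX]; j=4 S=100.0207 intr=12.6793 cont=12.3237 V=12.6793[EX]; j=5 S=110.2679 intr=2.4321 cont=4.2857 V=4.2857[hold]; j=6 S=121.5648 intr=0.0000 cont=0.5597 V=0.5597[hold]; j=7 S=134.0191 intr=0.0000 cont=0.0000 V=0.0000[hold]  S*(7)=100.0207
k=6: j=0 S=71.0942 intr=41.6058 cont=41.1892 V=41.6058[EX]; j=1 S=78.3777 intr=34.3223 cont=33.9209 V=34.3223[EX]; j=2 S=86.4075 intr=26.2925 cont=25.9081 V=26.2925[EX]; j=3 S=95.2600 intr=17.4400 cont=17.0744 V=17.4400[EX]; j=4 S=105.0194 intr=7.6806 cont=8.2906 V=8.2906[hold]; j=5 S=115.7786 intr=0.0000 cont=2.3443 V=2.3443[hold]; j=6 S=127.6401 intr=0.0000 cont=0.2685 V=0.2685[hold]  S*(6)=95.2600
k=5: j=0 S=74.6472 intr=38.0528 cont=37.6436 V=38.0528[EX]; j=1 S=82.2948 intr=30.4052 cont=30.0122 V=30.4052[EX]; j=2 S=90.7259 intr=21.9741 cont=21.5989 V=21.9741[EX]; j=3 S=100.0207 intr=12.6793 cont=12.6380 V=12.6793[EX]; j=4 S=110.2679 intr=2.4321 cont=5.1850 V=5.1850[hold]; j=5 S=121.5648 intr=0.0000 cont=1.2629 V=1.2629[hold]  S*(5)=100.0207
k=4: j=0 S=78.3777 intr=34.3223 cont=33.9209 V=34.3223[EX]; j=1 S=86.4075 intr=26.2925 cont=25.9081 V=26.2925[EX]; j=2 S=95.2600 intr=17.4400 cont=17.0744 V=17.4400[EX]; j=3 S=105.0194 intr=7.6806 cont=8.7540 V=8.7540[hold]; j=4 S=115.7786 intr=0.0000 cont=3.1380 V=3.1380[hold]  S*(4)=95.2600
k=3: j=0 S=82.2948 intr=30.4052 cont=30.0122 V=30.4052[EX]; j=1 S=90.7259 intr=21.9741 cont=21.5989 V=21.9741[EX]; j=2 S=100.0207 intr=12.6793 cont=12.8768 V=12.8768[hold]; j=3 S=110.2679 intr=2.4321 cont=5.8163 V=5.8163[hold]  S*(3)=90.7259
k=2: j=0 S=86.4075 intr=26.2925 cont=25.9081 V=26.2925[EX]; j=1 S=95.2600 intr=17.4400 cont=17.1761 V=17.4400[EX]; j=2 S=105.0194 intr=7.6806 cont=9.1740 V=9.1740[hold]  S*(2)=95.2600
k=1: j=0 S=90.7259 intr=21.9741 cont=21.5989 V=21.9741[EX]; j=1 S=100.0207 intr=12.6793 cont=13.0932 V=13.0932[hold]  S*(1)=90.7259
k=0: j=0 S=95.2600 intr=17.4400 cont=17.2876 V=17.4400[EX]  S*(0)=95.2600

price = 17.4400
boundary = 95.2600 90.7259 95.2600 90.7259 95.2600 100.0207 95.2600 100.0207 105.0194
tree:
17.4400
21.9741 13.0932
26.2925 17.4400 9.1740
30.4052 21.9741 12.8768 5.8163
34.3223 26.2925 17.4400 8.7540 3.1380
38.0528 30.4052 21.9741 12.6793 5.1850 1.2629
41.6058 34.3223 26.2925 17.4400 8.2906 2.3443 0.2685
44.9898 38.0528 30.4052 21.9741 12.6793 4.2857 0.5597 0.0000
48.2126 41.6058 34.3223 26.2925 17.4400 7.6806 1.1667 0.0000 0.0000
51.2820 44.9898 38.0528 30.4052 21.9741 12.6793 2.4321 0.0000 0.0000 0.0000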